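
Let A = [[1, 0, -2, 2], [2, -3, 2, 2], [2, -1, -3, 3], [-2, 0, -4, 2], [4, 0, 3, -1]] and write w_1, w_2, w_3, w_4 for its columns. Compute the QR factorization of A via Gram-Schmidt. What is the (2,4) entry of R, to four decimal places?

e_1 = w_1/‖w_1‖ = (1, 2, 2, -2, 4)/5.3852 = (0.1857, 0.3714, 0.3714, -0.3714, 0.7428).
r_{12} = e_1·w_2 = -1.4856.
u_2 = w_2 + 1.4856·e_1 = (0.2759, -2.4483, -0.4483, -0.5517, 1.1034).
‖u_2‖ = 2.7916, so e_2 = (0.0988, -0.8770, -0.1606, -0.1976, 0.3953).
r_{24} = e_2·w_4 = -2.8287.

r_{24} = -2.8287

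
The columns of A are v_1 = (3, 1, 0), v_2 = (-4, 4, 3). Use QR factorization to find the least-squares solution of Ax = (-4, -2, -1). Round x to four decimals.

x = (-1.5434, -0.1792)

v_1 = (3, 1, 0); ‖v_1‖ = 3.1623, so e_1 = (0.9487, 0.3162, 0.0000).
e_1·v_2 = 0.9487·(-4) + 0.3162·4 + 0.0000·3 = -2.5298.
u_2 = v_2 + 2.5298·e_1 = (-1.6000, 4.8000, 3.0000).
‖u_2‖ = 5.8822, so e_2 = (-0.2720, 0.8160, 0.5100).
Qᵀb = (-4.4272, -1.0540).
Back-substitute: x_2 = -1.0540/5.8822 = -0.1792.
x_1 = (-4.4272 + 2.5298·(-0.1792))/3.1623 = -1.5434.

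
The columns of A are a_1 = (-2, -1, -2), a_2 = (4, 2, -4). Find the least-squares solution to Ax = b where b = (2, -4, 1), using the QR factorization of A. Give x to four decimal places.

a_1 = (-2, -1, -2); ‖a_1‖ = 3.0000, so q_1 = (-0.6667, -0.3333, -0.6667).
q_1·a_2 = (-0.6667)·4 + (-0.3333)·2 + (-0.6667)·(-4) = -0.6667.
u_2 = a_2 + 0.6667·q_1 = (3.5556, 1.7778, -4.4444).
‖u_2‖ = 5.9628, so q_2 = (0.5963, 0.2981, -0.7454).
Qᵀb = (-0.6667, -0.7454).
Back-substitute: x_2 = -0.7454/5.9628 = -0.1250.
x_1 = (-0.6667 + 0.6667·(-0.1250))/3.0000 = -0.2500.

x = (-0.2500, -0.1250)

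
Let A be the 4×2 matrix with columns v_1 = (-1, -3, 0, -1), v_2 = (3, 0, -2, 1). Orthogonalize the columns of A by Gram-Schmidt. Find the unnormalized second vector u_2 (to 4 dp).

u_2 = (2.6364, -1.0909, -2.0000, 0.6364)

e_1 = v_1/‖v_1‖ = (-1, -3, 0, -1)/3.3166 = (-0.3015, -0.9045, 0.0000, -0.3015).
r_{12} = e_1·v_2 = -1.2060.
u_2 = v_2 + 1.2060·e_1 = (2.6364, -1.0909, -2.0000, 0.6364).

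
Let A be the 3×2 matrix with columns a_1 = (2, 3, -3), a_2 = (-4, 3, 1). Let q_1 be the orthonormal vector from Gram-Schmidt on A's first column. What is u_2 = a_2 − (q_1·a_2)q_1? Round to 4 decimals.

u_2 = (-3.8182, 3.2727, 0.7273)

a_1 = (2, 3, -3); ‖a_1‖ = 4.6904, so q_1 = (0.4264, 0.6396, -0.6396).
q_1·a_2 = 0.4264·(-4) + 0.6396·3 + (-0.6396)·1 = -0.4264.
u_2 = a_2 + 0.4264·q_1 = (-3.8182, 3.2727, 0.7273).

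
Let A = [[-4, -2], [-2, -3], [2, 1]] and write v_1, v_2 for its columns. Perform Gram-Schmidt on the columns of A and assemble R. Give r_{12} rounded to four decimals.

r_{12} = 3.2660

v_1 = (-4, -2, 2); ‖v_1‖ = 4.8990, so e_1 = (-0.8165, -0.4082, 0.4082).
r_{12} = e_1·v_2 = 3.2660.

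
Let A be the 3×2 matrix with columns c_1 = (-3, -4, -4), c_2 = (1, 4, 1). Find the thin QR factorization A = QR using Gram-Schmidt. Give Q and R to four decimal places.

Q = [[-0.4685, -0.3025], [-0.6247, 0.7778], [-0.6247, -0.5509]], R = [[6.4031, -3.5920], [0.0000, 2.2578]]

c_1 = (-3, -4, -4); ‖c_1‖ = 6.4031, so q_1 = (-0.4685, -0.6247, -0.6247).
q_1·c_2 = (-0.4685)·1 + (-0.6247)·4 + (-0.6247)·1 = -3.5920.
u_2 = c_2 + 3.5920·q_1 = (-0.6829, 1.7561, -1.2439).
‖u_2‖ = 2.2578, so q_2 = (-0.3025, 0.7778, -0.5509).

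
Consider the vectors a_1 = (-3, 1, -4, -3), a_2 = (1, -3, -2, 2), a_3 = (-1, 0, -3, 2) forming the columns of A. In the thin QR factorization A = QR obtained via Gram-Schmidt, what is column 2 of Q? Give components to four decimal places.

a_1 = (-3, 1, -4, -3); ‖a_1‖ = 5.9161, so q_1 = (-0.5071, 0.1690, -0.6761, -0.5071).
q_1·a_2 = (-0.5071)·1 + 0.1690·(-3) + (-0.6761)·(-2) + (-0.5071)·2 = -0.6761.
u_2 = a_2 + 0.6761·q_1 = (0.6571, -2.8857, -2.4571, 1.6571).
‖u_2‖ = 4.1884, so q_2 = (0.1569, -0.6890, -0.5867, 0.3956).

q_2 = (0.1569, -0.6890, -0.5867, 0.3956)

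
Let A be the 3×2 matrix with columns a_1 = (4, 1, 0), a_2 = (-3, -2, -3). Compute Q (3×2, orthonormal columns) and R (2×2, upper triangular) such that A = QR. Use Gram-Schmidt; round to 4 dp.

Q = [[0.9701, 0.0909], [0.2425, -0.3636], [0.0000, -0.9271]], R = [[4.1231, -3.3955], [0.0000, 3.2358]]

q_1 = a_1/‖a_1‖ = (4, 1, 0)/4.1231 = (0.9701, 0.2425, 0.0000).
r_{12} = q_1·a_2 = -3.3955.
u_2 = a_2 + 3.3955·q_1 = (0.2941, -1.1765, -3.0000).
‖u_2‖ = 3.2358, so q_2 = (0.0909, -0.3636, -0.9271).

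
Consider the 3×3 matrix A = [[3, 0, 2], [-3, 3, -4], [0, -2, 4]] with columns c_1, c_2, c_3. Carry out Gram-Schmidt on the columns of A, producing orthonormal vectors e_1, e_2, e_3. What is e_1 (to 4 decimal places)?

e_1 = (0.7071, -0.7071, 0.0000)

c_1 = (3, -3, 0); ‖c_1‖ = 4.2426, so e_1 = (0.7071, -0.7071, 0.0000).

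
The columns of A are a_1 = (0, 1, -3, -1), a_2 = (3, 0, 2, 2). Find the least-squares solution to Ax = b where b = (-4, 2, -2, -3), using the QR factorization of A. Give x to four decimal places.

x = (0.0894, -1.2520)

a_1 = (0, 1, -3, -1); ‖a_1‖ = 3.3166, so e_1 = (0.0000, 0.3015, -0.9045, -0.3015).
e_1·a_2 = 0.0000·3 + 0.3015·0 + (-0.9045)·2 + (-0.3015)·2 = -2.4121.
u_2 = a_2 + 2.4121·e_1 = (3.0000, 0.7273, -0.1818, 1.2727).
‖u_2‖ = 3.3439, so e_2 = (0.8971, 0.2175, -0.0544, 0.3806).
Qᵀb = (3.3166, -4.1867).
Back-substitute: x_2 = -4.1867/3.3439 = -1.2520.
x_1 = (3.3166 + 2.4121·(-1.2520))/3.3166 = 0.0894.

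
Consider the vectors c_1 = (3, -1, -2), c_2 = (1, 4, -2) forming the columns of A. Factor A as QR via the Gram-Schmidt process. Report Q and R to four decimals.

c_1 = (3, -1, -2); ‖c_1‖ = 3.7417, so q_1 = (0.8018, -0.2673, -0.5345).
q_1·c_2 = 0.8018·1 + (-0.2673)·4 + (-0.5345)·(-2) = 0.8018.
u_2 = c_2 − 0.8018·q_1 = (0.3571, 4.2143, -1.5714).
‖u_2‖ = 4.5119, so q_2 = (0.0792, 0.9340, -0.3483).

Q = [[0.8018, 0.0792], [-0.2673, 0.9340], [-0.5345, -0.3483]], R = [[3.7417, 0.8018], [0.0000, 4.5119]]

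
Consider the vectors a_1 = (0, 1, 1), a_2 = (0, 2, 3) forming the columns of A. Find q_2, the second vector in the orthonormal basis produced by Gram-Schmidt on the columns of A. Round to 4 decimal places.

q_1 = a_1/‖a_1‖ = (0, 1, 1)/1.4142 = (0.0000, 0.7071, 0.7071).
r_{12} = q_1·a_2 = 3.5355.
u_2 = a_2 − 3.5355·q_1 = (0.0000, -0.5000, 0.5000).
‖u_2‖ = 0.7071, so q_2 = (0.0000, -0.7071, 0.7071).

q_2 = (0.0000, -0.7071, 0.7071)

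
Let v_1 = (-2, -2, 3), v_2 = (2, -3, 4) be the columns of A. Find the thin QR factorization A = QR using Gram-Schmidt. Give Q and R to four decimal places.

Q = [[-0.4851, 0.8725], [-0.4851, -0.3237], [0.7276, 0.3659]], R = [[4.1231, 3.3955], [0.0000, 4.1798]]

v_1 = (-2, -2, 3); ‖v_1‖ = 4.1231, so e_1 = (-0.4851, -0.4851, 0.7276).
e_1·v_2 = (-0.4851)·2 + (-0.4851)·(-3) + 0.7276·4 = 3.3955.
u_2 = v_2 − 3.3955·e_1 = (3.6471, -1.3529, 1.5294).
‖u_2‖ = 4.1798, so e_2 = (0.8725, -0.3237, 0.3659).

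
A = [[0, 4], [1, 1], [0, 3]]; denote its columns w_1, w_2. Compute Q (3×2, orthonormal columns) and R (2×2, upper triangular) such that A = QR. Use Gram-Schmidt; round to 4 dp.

Q = [[0.0000, 0.8000], [1.0000, 0.0000], [0.0000, 0.6000]], R = [[1.0000, 1.0000], [0.0000, 5.0000]]

w_1 = (0, 1, 0); ‖w_1‖ = 1.0000, so q_1 = (0.0000, 1.0000, 0.0000).
q_1·w_2 = 0.0000·4 + 1.0000·1 + 0.0000·3 = 1.0000.
u_2 = w_2 − 1.0000·q_1 = (4.0000, 0.0000, 3.0000).
‖u_2‖ = 5.0000, so q_2 = (0.8000, 0.0000, 0.6000).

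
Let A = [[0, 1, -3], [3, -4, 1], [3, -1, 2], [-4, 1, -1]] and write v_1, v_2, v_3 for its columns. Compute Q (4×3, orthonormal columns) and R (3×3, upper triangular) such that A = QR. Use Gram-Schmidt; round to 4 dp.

Q = [[0.0000, 0.3454, -0.8845], [0.5145, -0.8025, -0.2995], [0.5145, 0.2337, 0.3552], [-0.6860, -0.4267, 0.0418]], R = [[5.8310, -3.2585, 2.2295], [0.0000, 2.8952, -0.9448], [0.0000, 0.0000, 3.0227]]

v_1 = (0, 3, 3, -4); ‖v_1‖ = 5.8310, so e_1 = (0.0000, 0.5145, 0.5145, -0.6860).
e_1·v_2 = 0.0000·1 + 0.5145·(-4) + 0.5145·(-1) + (-0.6860)·1 = -3.2585.
u_2 = v_2 + 3.2585·e_1 = (1.0000, -2.3235, 0.6765, -1.2353).
‖u_2‖ = 2.8952, so e_2 = (0.3454, -0.8025, 0.2337, -0.4267).
e_1·v_3 = 0.0000·(-3) + 0.5145·1 + 0.5145·2 + (-0.6860)·(-1) = 2.2295; e_2·v_3 = 0.3454·(-3) + (-0.8025)·1 + 0.2337·2 + (-0.4267)·(-1) = -0.9448.
u_3 = v_3 − 2.2295·e_1 + 0.9448·e_2 = (-2.6737, -0.9053, 1.0737, 0.1263).
‖u_3‖ = 3.0227, so e_3 = (-0.8845, -0.2995, 0.3552, 0.0418).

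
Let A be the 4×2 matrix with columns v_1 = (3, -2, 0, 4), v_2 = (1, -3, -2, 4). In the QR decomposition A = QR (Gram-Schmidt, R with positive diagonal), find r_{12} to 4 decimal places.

r_{12} = 4.6424

v_1 = (3, -2, 0, 4); ‖v_1‖ = 5.3852, so e_1 = (0.5571, -0.3714, 0.0000, 0.7428).
r_{12} = e_1·v_2 = 4.6424.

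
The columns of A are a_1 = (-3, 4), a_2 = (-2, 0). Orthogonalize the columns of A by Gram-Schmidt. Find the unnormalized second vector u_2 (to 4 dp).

a_1 = (-3, 4); ‖a_1‖ = 5.0000, so e_1 = (-0.6000, 0.8000).
e_1·a_2 = (-0.6000)·(-2) + 0.8000·0 = 1.2000.
u_2 = a_2 − 1.2000·e_1 = (-1.2800, -0.9600).

u_2 = (-1.2800, -0.9600)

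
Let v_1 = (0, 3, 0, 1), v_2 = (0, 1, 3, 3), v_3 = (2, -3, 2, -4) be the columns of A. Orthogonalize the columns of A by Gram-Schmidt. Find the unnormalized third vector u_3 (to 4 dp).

v_1 = (0, 3, 0, 1); ‖v_1‖ = 3.1623, so e_1 = (0.0000, 0.9487, 0.0000, 0.3162).
e_1·v_2 = 0.0000·0 + 0.9487·1 + 0.0000·3 + 0.3162·3 = 1.8974.
u_2 = v_2 − 1.8974·e_1 = (0.0000, -0.8000, 3.0000, 2.4000).
‖u_2‖ = 3.9243, so e_2 = (0.0000, -0.2039, 0.7645, 0.6116).
e_1·v_3 = 0.0000·2 + 0.9487·(-3) + 0.0000·2 + 0.3162·(-4) = -4.1110; e_2·v_3 = 0.0000·2 + (-0.2039)·(-3) + 0.7645·2 + 0.6116·(-4) = -0.3058.
u_3 = v_3 + 4.1110·e_1 + 0.3058·e_2 = (2.0000, 0.8377, 2.2338, -2.5130).

u_3 = (2.0000, 0.8377, 2.2338, -2.5130)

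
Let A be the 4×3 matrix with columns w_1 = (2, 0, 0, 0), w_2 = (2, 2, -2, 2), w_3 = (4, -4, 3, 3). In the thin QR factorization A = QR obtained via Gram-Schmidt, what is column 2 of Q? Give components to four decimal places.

e_1 = w_1/‖w_1‖ = (2, 0, 0, 0)/2.0000 = (1.0000, 0.0000, 0.0000, 0.0000).
r_{12} = e_1·w_2 = 2.0000.
u_2 = w_2 − 2.0000·e_1 = (0.0000, 2.0000, -2.0000, 2.0000).
‖u_2‖ = 3.4641, so e_2 = (0.0000, 0.5774, -0.5774, 0.5774).

e_2 = (0.0000, 0.5774, -0.5774, 0.5774)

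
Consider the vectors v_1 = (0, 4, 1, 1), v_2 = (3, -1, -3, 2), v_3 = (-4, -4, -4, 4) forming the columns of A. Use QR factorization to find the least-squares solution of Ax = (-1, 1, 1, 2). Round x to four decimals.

v_1 = (0, 4, 1, 1); ‖v_1‖ = 4.2426, so e_1 = (0.0000, 0.9428, 0.2357, 0.2357).
e_1·v_2 = 0.0000·3 + 0.9428·(-1) + 0.2357·(-3) + 0.2357·2 = -1.1785.
u_2 = v_2 + 1.1785·e_1 = (3.0000, 0.1111, -2.7222, 2.2778).
‖u_2‖ = 4.6488, so e_2 = (0.6453, 0.0239, -0.5856, 0.4900).
e_1·v_3 = 0.0000·(-4) + 0.9428·(-4) + 0.2357·(-4) + 0.2357·4 = -3.7712; e_2·v_3 = 0.6453·(-4) + 0.0239·(-4) + (-0.5856)·(-4) + 0.4900·4 = 1.6253.
u_3 = v_3 + 3.7712·e_1 − 1.6253·e_2 = (-5.0488, -0.4833, -2.1594, 4.0925).
‖u_3‖ = 6.8656, so e_3 = (-0.7354, -0.0704, -0.3145, 0.5961).
Qᵀb = (1.6499, -0.2271, 1.5427).
Back-substitute: x_3 = 1.5427/6.8656 = 0.2247.
x_2 = (-0.2271 − 1.6253·0.2247)/4.6488 = -0.1274.
x_1 = (1.6499 + 1.1785·(-0.1274) + 3.7712·0.2247)/4.2426 = 0.5532.

x = (0.5532, -0.1274, 0.2247)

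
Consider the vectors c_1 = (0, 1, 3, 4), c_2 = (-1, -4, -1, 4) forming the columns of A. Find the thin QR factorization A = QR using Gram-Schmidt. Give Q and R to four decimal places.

Q = [[0.0000, -0.1799], [0.1961, -0.7820], [0.5883, -0.3668], [0.7845, 0.4706]], R = [[5.0990, 1.7650], [0.0000, 5.5574]]

q_1 = c_1/‖c_1‖ = (0, 1, 3, 4)/5.0990 = (0.0000, 0.1961, 0.5883, 0.7845).
r_{12} = q_1·c_2 = 1.7650.
u_2 = c_2 − 1.7650·q_1 = (-1.0000, -4.3462, -2.0385, 2.6154).
‖u_2‖ = 5.5574, so q_2 = (-0.1799, -0.7820, -0.3668, 0.4706).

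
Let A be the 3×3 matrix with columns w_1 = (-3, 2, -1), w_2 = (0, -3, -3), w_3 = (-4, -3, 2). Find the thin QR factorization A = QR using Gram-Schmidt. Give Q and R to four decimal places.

w_1 = (-3, 2, -1); ‖w_1‖ = 3.7417, so e_1 = (-0.8018, 0.5345, -0.2673).
e_1·w_2 = (-0.8018)·0 + 0.5345·(-3) + (-0.2673)·(-3) = -0.8018.
u_2 = w_2 + 0.8018·e_1 = (-0.6429, -2.5714, -3.2143).
‖u_2‖ = 4.1662, so e_2 = (-0.1543, -0.6172, -0.7715).
e_1·w_3 = (-0.8018)·(-4) + 0.5345·(-3) + (-0.2673)·2 = 1.0690; e_2·w_3 = (-0.1543)·(-4) + (-0.6172)·(-3) + (-0.7715)·2 = 0.9258.
u_3 = w_3 − 1.0690·e_1 − 0.9258·e_2 = (-3.0000, -3.0000, 3.0000).
‖u_3‖ = 5.1962, so e_3 = (-0.5774, -0.5774, 0.5774).

Q = [[-0.8018, -0.1543, -0.5774], [0.5345, -0.6172, -0.5774], [-0.2673, -0.7715, 0.5774]], R = [[3.7417, -0.8018, 1.0690], [0.0000, 4.1662, 0.9258], [0.0000, 0.0000, 5.1962]]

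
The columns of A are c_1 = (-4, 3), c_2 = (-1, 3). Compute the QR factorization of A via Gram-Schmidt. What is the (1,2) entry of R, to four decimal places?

r_{12} = 2.6000

e_1 = c_1/‖c_1‖ = (-4, 3)/5.0000 = (-0.8000, 0.6000).
r_{12} = e_1·c_2 = 2.6000.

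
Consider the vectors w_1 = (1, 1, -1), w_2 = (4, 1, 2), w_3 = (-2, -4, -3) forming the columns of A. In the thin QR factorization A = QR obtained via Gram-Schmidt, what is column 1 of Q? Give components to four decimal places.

q_1 = (0.5774, 0.5774, -0.5774)

w_1 = (1, 1, -1); ‖w_1‖ = 1.7321, so q_1 = (0.5774, 0.5774, -0.5774).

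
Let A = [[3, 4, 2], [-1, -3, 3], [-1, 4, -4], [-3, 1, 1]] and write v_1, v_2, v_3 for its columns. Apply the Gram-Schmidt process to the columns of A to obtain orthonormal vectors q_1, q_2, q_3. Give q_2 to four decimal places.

q_2 = (0.4495, -0.4174, 0.7064, 0.3532)

q_1 = v_1/‖v_1‖ = (3, -1, -1, -3)/4.4721 = (0.6708, -0.2236, -0.2236, -0.6708).
r_{12} = q_1·v_2 = 1.7889.
u_2 = v_2 − 1.7889·q_1 = (2.8000, -2.6000, 4.4000, 2.2000).
‖u_2‖ = 6.2290, so q_2 = (0.4495, -0.4174, 0.7064, 0.3532).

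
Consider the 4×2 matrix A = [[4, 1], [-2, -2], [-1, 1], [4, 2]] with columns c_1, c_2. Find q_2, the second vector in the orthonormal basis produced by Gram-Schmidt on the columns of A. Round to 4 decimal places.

c_1 = (4, -2, -1, 4); ‖c_1‖ = 6.0828, so q_1 = (0.6576, -0.3288, -0.1644, 0.6576).
q_1·c_2 = 0.6576·1 + (-0.3288)·(-2) + (-0.1644)·1 + 0.6576·2 = 2.4660.
u_2 = c_2 − 2.4660·q_1 = (-0.6216, -1.1892, 1.4054, 0.3784).
‖u_2‖ = 1.9796, so q_2 = (-0.3140, -0.6007, 0.7099, 0.1911).

q_2 = (-0.3140, -0.6007, 0.7099, 0.1911)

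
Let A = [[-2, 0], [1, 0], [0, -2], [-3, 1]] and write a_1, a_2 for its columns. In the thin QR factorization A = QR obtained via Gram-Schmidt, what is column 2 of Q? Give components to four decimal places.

q_2 = (-0.2053, 0.1027, -0.9581, 0.1711)

a_1 = (-2, 1, 0, -3); ‖a_1‖ = 3.7417, so q_1 = (-0.5345, 0.2673, 0.0000, -0.8018).
q_1·a_2 = (-0.5345)·0 + 0.2673·0 + 0.0000·(-2) + (-0.8018)·1 = -0.8018.
u_2 = a_2 + 0.8018·q_1 = (-0.4286, 0.2143, -2.0000, 0.3571).
‖u_2‖ = 2.0874, so q_2 = (-0.2053, 0.1027, -0.9581, 0.1711).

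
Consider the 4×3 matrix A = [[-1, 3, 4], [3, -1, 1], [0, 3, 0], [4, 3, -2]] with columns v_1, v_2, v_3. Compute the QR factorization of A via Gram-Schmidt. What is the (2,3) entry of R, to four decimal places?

r_{23} = 1.3718

q_1 = v_1/‖v_1‖ = (-1, 3, 0, 4)/5.0990 = (-0.1961, 0.5883, 0.0000, 0.7845).
r_{12} = q_1·v_2 = 1.1767.
u_2 = v_2 − 1.1767·q_1 = (3.2308, -1.6923, 3.0000, 2.0769).
‖u_2‖ = 5.1590, so q_2 = (0.6262, -0.3280, 0.5815, 0.4026).
r_{23} = q_2·v_3 = 1.3718.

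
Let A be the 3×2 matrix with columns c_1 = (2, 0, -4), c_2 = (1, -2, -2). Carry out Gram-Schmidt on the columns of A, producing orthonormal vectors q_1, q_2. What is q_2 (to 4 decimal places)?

q_2 = (0.0000, -1.0000, 0.0000)

q_1 = c_1/‖c_1‖ = (2, 0, -4)/4.4721 = (0.4472, 0.0000, -0.8944).
r_{12} = q_1·c_2 = 2.2361.
u_2 = c_2 − 2.2361·q_1 = (0.0000, -2.0000, 0.0000).
‖u_2‖ = 2.0000, so q_2 = (0.0000, -1.0000, 0.0000).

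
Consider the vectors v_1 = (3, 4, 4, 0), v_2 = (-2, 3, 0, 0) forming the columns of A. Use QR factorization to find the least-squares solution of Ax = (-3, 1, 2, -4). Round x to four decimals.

x = (-0.0302, 0.7062)

v_1 = (3, 4, 4, 0); ‖v_1‖ = 6.4031, so e_1 = (0.4685, 0.6247, 0.6247, 0.0000).
e_1·v_2 = 0.4685·(-2) + 0.6247·3 + 0.6247·0 + 0.0000·0 = 0.9370.
u_2 = v_2 − 0.9370·e_1 = (-2.4390, 2.4146, -0.5854, 0.0000).
‖u_2‖ = 3.4817, so e_2 = (-0.7005, 0.6935, -0.1681, 0.0000).
Qᵀb = (0.4685, 2.4589).
Back-substitute: x_2 = 2.4589/3.4817 = 0.7062.
x_1 = (0.4685 − 0.9370·0.7062)/6.4031 = -0.0302.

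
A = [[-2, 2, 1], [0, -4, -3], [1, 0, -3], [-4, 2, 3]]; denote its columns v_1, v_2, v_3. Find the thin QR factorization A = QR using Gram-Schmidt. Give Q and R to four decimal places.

Q = [[-0.4364, 0.2070, -0.3990], [0.0000, -0.9661, -0.2113], [0.2182, 0.1380, -0.8920], [-0.8729, -0.0690, -0.0235]], R = [[4.5826, -2.6186, -3.7097], [0.0000, 4.1404, 2.4842], [0.0000, 0.0000, 2.8402]]

v_1 = (-2, 0, 1, -4); ‖v_1‖ = 4.5826, so q_1 = (-0.4364, 0.0000, 0.2182, -0.8729).
q_1·v_2 = (-0.4364)·2 + 0.0000·(-4) + 0.2182·0 + (-0.8729)·2 = -2.6186.
u_2 = v_2 + 2.6186·q_1 = (0.8571, -4.0000, 0.5714, -0.2857).
‖u_2‖ = 4.1404, so q_2 = (0.2070, -0.9661, 0.1380, -0.0690).
q_1·v_3 = (-0.4364)·1 + 0.0000·(-3) + 0.2182·(-3) + (-0.8729)·3 = -3.7097; q_2·v_3 = 0.2070·1 + (-0.9661)·(-3) + 0.1380·(-3) + (-0.0690)·3 = 2.4842.
u_3 = v_3 + 3.7097·q_1 − 2.4842·q_2 = (-1.1333, -0.6000, -2.5333, -0.0667).
‖u_3‖ = 2.8402, so q_3 = (-0.3990, -0.2113, -0.8920, -0.0235).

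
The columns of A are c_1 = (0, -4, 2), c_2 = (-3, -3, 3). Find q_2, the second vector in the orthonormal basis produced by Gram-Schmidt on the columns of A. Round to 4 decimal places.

q_2 = (-0.9129, 0.1826, 0.3651)

c_1 = (0, -4, 2); ‖c_1‖ = 4.4721, so q_1 = (0.0000, -0.8944, 0.4472).
q_1·c_2 = 0.0000·(-3) + (-0.8944)·(-3) + 0.4472·3 = 4.0249.
u_2 = c_2 − 4.0249·q_1 = (-3.0000, 0.6000, 1.2000).
‖u_2‖ = 3.2863, so q_2 = (-0.9129, 0.1826, 0.3651).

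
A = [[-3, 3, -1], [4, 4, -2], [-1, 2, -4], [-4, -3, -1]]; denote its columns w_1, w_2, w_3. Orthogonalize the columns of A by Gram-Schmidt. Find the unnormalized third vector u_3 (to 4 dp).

w_1 = (-3, 4, -1, -4); ‖w_1‖ = 6.4807, so q_1 = (-0.4629, 0.6172, -0.1543, -0.6172).
q_1·w_2 = (-0.4629)·3 + 0.6172·4 + (-0.1543)·2 + (-0.6172)·(-3) = 2.6232.
u_2 = w_2 − 2.6232·q_1 = (4.2143, 2.3810, 2.4048, -1.3810).
‖u_2‖ = 5.5784, so q_2 = (0.7555, 0.4268, 0.4311, -0.2476).
q_1·w_3 = (-0.4629)·(-1) + 0.6172·(-2) + (-0.1543)·(-4) + (-0.6172)·(-1) = 0.4629; q_2·w_3 = 0.7555·(-1) + 0.4268·(-2) + 0.4311·(-4) + (-0.2476)·(-1) = -3.0859.
u_3 = w_3 − 0.4629·q_1 + 3.0859·q_2 = (1.5455, -0.9686, -2.5983, -1.4782).

u_3 = (1.5455, -0.9686, -2.5983, -1.4782)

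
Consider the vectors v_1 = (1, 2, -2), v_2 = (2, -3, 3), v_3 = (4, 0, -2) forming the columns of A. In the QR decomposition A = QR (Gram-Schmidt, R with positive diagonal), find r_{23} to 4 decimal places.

r_{23} = 3.2998

v_1 = (1, 2, -2); ‖v_1‖ = 3.0000, so q_1 = (0.3333, 0.6667, -0.6667).
q_1·v_2 = 0.3333·2 + 0.6667·(-3) + (-0.6667)·3 = -3.3333.
u_2 = v_2 + 3.3333·q_1 = (3.1111, -0.7778, 0.7778).
‖u_2‖ = 3.2998, so q_2 = (0.9428, -0.2357, 0.2357).
r_{23} = q_2·v_3 = 3.2998.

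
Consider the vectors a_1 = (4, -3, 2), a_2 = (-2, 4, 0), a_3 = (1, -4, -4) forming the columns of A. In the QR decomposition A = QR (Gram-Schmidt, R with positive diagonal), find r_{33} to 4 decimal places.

a_1 = (4, -3, 2); ‖a_1‖ = 5.3852, so q_1 = (0.7428, -0.5571, 0.3714).
q_1·a_2 = 0.7428·(-2) + (-0.5571)·4 + 0.3714·0 = -3.7139.
u_2 = a_2 + 3.7139·q_1 = (0.7586, 1.9310, 1.3793).
‖u_2‖ = 2.4914, so q_2 = (0.3045, 0.7751, 0.5536).
q_1·a_3 = 0.7428·1 + (-0.5571)·(-4) + 0.3714·(-4) = 1.4856; q_2·a_3 = 0.3045·1 + 0.7751·(-4) + 0.5536·(-4) = -5.0104.
u_3 = a_3 − 1.4856·q_1 + 5.0104·q_2 = (1.4222, 0.7111, -1.7778).
r_{33} = ‖u_3‖ = 2.3851.

r_{33} = 2.3851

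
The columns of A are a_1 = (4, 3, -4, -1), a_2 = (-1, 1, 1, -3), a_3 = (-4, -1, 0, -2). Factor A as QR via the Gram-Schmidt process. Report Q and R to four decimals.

Q = [[0.6172, -0.2346, -0.6262], [0.4629, 0.3312, -0.1964], [-0.6172, 0.2346, -0.7471], [-0.1543, -0.8833, -0.1057]], R = [[6.4807, -0.3086, -2.6232], [0.0000, 3.4503, 2.3738], [0.0000, 0.0000, 2.9127]]

q_1 = a_1/‖a_1‖ = (4, 3, -4, -1)/6.4807 = (0.6172, 0.4629, -0.6172, -0.1543).
r_{12} = q_1·a_2 = -0.3086.
u_2 = a_2 + 0.3086·q_1 = (-0.8095, 1.1429, 0.8095, -3.0476).
‖u_2‖ = 3.4503, so q_2 = (-0.2346, 0.3312, 0.2346, -0.8833).
r_{13} = q_1·a_3 = -2.6232; r_{23} = q_2·a_3 = 2.3738.
u_3 = a_3 + 2.6232·q_1 − 2.3738·q_2 = (-1.8240, -0.5720, -2.1760, -0.3080).
‖u_3‖ = 2.9127, so q_3 = (-0.6262, -0.1964, -0.7471, -0.1057).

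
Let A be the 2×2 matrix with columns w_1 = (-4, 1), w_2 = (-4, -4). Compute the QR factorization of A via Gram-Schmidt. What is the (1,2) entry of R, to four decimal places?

r_{12} = 2.9104

w_1 = (-4, 1); ‖w_1‖ = 4.1231, so e_1 = (-0.9701, 0.2425).
r_{12} = e_1·w_2 = 2.9104.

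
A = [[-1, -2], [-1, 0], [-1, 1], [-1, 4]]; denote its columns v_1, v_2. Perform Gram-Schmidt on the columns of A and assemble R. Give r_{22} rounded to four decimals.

r_{22} = 4.3301

v_1 = (-1, -1, -1, -1); ‖v_1‖ = 2.0000, so e_1 = (-0.5000, -0.5000, -0.5000, -0.5000).
e_1·v_2 = (-0.5000)·(-2) + (-0.5000)·0 + (-0.5000)·1 + (-0.5000)·4 = -1.5000.
u_2 = v_2 + 1.5000·e_1 = (-2.7500, -0.7500, 0.2500, 3.2500).
r_{22} = ‖u_2‖ = 4.3301.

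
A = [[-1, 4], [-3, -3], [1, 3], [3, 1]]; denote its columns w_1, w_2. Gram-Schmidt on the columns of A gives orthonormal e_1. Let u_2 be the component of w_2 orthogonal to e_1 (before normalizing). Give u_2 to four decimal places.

u_2 = (4.5500, -1.3500, 2.4500, -0.6500)

e_1 = w_1/‖w_1‖ = (-1, -3, 1, 3)/4.4721 = (-0.2236, -0.6708, 0.2236, 0.6708).
r_{12} = e_1·w_2 = 2.4597.
u_2 = w_2 − 2.4597·e_1 = (4.5500, -1.3500, 2.4500, -0.6500).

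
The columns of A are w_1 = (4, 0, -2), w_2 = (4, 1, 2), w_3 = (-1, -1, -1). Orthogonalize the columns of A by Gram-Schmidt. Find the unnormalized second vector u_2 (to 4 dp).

q_1 = w_1/‖w_1‖ = (4, 0, -2)/4.4721 = (0.8944, 0.0000, -0.4472).
r_{12} = q_1·w_2 = 2.6833.
u_2 = w_2 − 2.6833·q_1 = (1.6000, 1.0000, 3.2000).

u_2 = (1.6000, 1.0000, 3.2000)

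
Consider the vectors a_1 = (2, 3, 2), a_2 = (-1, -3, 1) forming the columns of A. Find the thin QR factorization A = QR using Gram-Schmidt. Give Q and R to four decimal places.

a_1 = (2, 3, 2); ‖a_1‖ = 4.1231, so q_1 = (0.4851, 0.7276, 0.4851).
q_1·a_2 = 0.4851·(-1) + 0.7276·(-3) + 0.4851·1 = -2.1828.
u_2 = a_2 + 2.1828·q_1 = (0.0588, -1.4118, 2.0588).
‖u_2‖ = 2.4971, so q_2 = (0.0236, -0.5654, 0.8245).

Q = [[0.4851, 0.0236], [0.7276, -0.5654], [0.4851, 0.8245]], R = [[4.1231, -2.1828], [0.0000, 2.4971]]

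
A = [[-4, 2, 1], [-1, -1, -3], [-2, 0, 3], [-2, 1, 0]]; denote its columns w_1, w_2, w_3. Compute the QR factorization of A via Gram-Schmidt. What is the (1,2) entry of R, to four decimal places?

q_1 = w_1/‖w_1‖ = (-4, -1, -2, -2)/5.0000 = (-0.8000, -0.2000, -0.4000, -0.4000).
r_{12} = q_1·w_2 = -1.8000.

r_{12} = -1.8000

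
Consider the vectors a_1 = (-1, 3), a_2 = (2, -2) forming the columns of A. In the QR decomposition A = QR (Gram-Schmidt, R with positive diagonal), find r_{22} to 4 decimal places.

a_1 = (-1, 3); ‖a_1‖ = 3.1623, so q_1 = (-0.3162, 0.9487).
q_1·a_2 = (-0.3162)·2 + 0.9487·(-2) = -2.5298.
u_2 = a_2 + 2.5298·q_1 = (1.2000, 0.4000).
r_{22} = ‖u_2‖ = 1.2649.

r_{22} = 1.2649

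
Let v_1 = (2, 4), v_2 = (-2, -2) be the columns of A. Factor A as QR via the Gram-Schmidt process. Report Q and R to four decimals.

q_1 = v_1/‖v_1‖ = (2, 4)/4.4721 = (0.4472, 0.8944).
r_{12} = q_1·v_2 = -2.6833.
u_2 = v_2 + 2.6833·q_1 = (-0.8000, 0.4000).
‖u_2‖ = 0.8944, so q_2 = (-0.8944, 0.4472).

Q = [[0.4472, -0.8944], [0.8944, 0.4472]], R = [[4.4721, -2.6833], [0.0000, 0.8944]]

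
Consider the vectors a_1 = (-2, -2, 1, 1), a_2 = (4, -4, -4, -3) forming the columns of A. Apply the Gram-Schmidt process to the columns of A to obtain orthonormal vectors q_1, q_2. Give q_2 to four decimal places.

q_1 = a_1/‖a_1‖ = (-2, -2, 1, 1)/3.1623 = (-0.6325, -0.6325, 0.3162, 0.3162).
r_{12} = q_1·a_2 = -2.2136.
u_2 = a_2 + 2.2136·q_1 = (2.6000, -5.4000, -3.3000, -2.3000).
‖u_2‖ = 7.2180, so q_2 = (0.3602, -0.7481, -0.4572, -0.3186).

q_2 = (0.3602, -0.7481, -0.4572, -0.3186)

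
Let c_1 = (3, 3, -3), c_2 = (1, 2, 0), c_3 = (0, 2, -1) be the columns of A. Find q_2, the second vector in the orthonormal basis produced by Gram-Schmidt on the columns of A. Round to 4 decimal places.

q_1 = c_1/‖c_1‖ = (3, 3, -3)/5.1962 = (0.5774, 0.5774, -0.5774).
r_{12} = q_1·c_2 = 1.7321.
u_2 = c_2 − 1.7321·q_1 = (0.0000, 1.0000, 1.0000).
‖u_2‖ = 1.4142, so q_2 = (0.0000, 0.7071, 0.7071).

q_2 = (0.0000, 0.7071, 0.7071)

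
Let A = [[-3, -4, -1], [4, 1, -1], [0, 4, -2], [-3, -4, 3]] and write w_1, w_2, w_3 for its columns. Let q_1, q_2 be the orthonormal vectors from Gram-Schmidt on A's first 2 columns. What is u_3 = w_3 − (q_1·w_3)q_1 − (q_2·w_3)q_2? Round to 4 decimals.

w_1 = (-3, 4, 0, -3); ‖w_1‖ = 5.8310, so q_1 = (-0.5145, 0.6860, 0.0000, -0.5145).
q_1·w_2 = (-0.5145)·(-4) + 0.6860·1 + 0.0000·4 + (-0.5145)·(-4) = 4.8020.
u_2 = w_2 − 4.8020·q_1 = (-1.5294, -2.2941, 4.0000, -1.5294).
‖u_2‖ = 5.0932, so q_2 = (-0.3003, -0.4504, 0.7854, -0.3003).
q_1·w_3 = (-0.5145)·(-1) + 0.6860·(-1) + 0.0000·(-2) + (-0.5145)·3 = -1.7150; q_2·w_3 = (-0.3003)·(-1) + (-0.4504)·(-1) + 0.7854·(-2) + (-0.3003)·3 = -1.7208.
u_3 = w_3 + 1.7150·q_1 + 1.7208·q_2 = (-2.3991, -0.5986, -0.6485, 1.6009).

u_3 = (-2.3991, -0.5986, -0.6485, 1.6009)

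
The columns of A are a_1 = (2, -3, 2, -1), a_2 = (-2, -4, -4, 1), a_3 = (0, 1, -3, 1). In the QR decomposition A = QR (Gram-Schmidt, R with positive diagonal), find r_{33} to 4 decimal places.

a_1 = (2, -3, 2, -1); ‖a_1‖ = 4.2426, so q_1 = (0.4714, -0.7071, 0.4714, -0.2357).
q_1·a_2 = 0.4714·(-2) + (-0.7071)·(-4) + 0.4714·(-4) + (-0.2357)·1 = -0.2357.
u_2 = a_2 + 0.2357·q_1 = (-1.8889, -4.1667, -3.8889, 0.9444).
‖u_2‖ = 6.0782, so q_2 = (-0.3108, -0.6855, -0.6398, 0.1554).
q_1·a_3 = 0.4714·0 + (-0.7071)·1 + 0.4714·(-3) + (-0.2357)·1 = -2.3570; q_2·a_3 = (-0.3108)·0 + (-0.6855)·1 + (-0.6398)·(-3) + 0.1554·1 = 1.3893.
u_3 = a_3 + 2.3570·q_1 − 1.3893·q_2 = (1.5429, 0.2857, -1.0000, 0.2286).
r_{33} = ‖u_3‖ = 1.8746.

r_{33} = 1.8746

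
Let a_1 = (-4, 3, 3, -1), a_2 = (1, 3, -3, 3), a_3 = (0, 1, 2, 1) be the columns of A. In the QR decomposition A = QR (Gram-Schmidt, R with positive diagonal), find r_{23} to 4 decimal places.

a_1 = (-4, 3, 3, -1); ‖a_1‖ = 5.9161, so e_1 = (-0.6761, 0.5071, 0.5071, -0.1690).
e_1·a_2 = (-0.6761)·1 + 0.5071·3 + 0.5071·(-3) + (-0.1690)·3 = -1.1832.
u_2 = a_2 + 1.1832·e_1 = (0.2000, 3.6000, -2.4000, 2.8000).
‖u_2‖ = 5.1575, so e_2 = (0.0388, 0.6980, -0.4653, 0.5429).
r_{23} = e_2·a_3 = 0.3102.

r_{23} = 0.3102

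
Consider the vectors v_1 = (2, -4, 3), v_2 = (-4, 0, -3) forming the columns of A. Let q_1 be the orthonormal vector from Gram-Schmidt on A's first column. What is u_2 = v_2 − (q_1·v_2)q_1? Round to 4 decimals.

u_2 = (-2.8276, -2.3448, -1.2414)

q_1 = v_1/‖v_1‖ = (2, -4, 3)/5.3852 = (0.3714, -0.7428, 0.5571).
r_{12} = q_1·v_2 = -3.1568.
u_2 = v_2 + 3.1568·q_1 = (-2.8276, -2.3448, -1.2414).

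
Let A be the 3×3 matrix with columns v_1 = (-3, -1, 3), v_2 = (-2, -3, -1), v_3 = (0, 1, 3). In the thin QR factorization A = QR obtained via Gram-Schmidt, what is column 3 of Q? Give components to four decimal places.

q_3 = (0.6594, -0.5934, 0.4616)

v_1 = (-3, -1, 3); ‖v_1‖ = 4.3589, so q_1 = (-0.6882, -0.2294, 0.6882).
q_1·v_2 = (-0.6882)·(-2) + (-0.2294)·(-3) + 0.6882·(-1) = 1.3765.
u_2 = v_2 − 1.3765·q_1 = (-1.0526, -2.6842, -1.9474).
‖u_2‖ = 3.4793, so q_2 = (-0.3025, -0.7715, -0.5597).
q_1·v_3 = (-0.6882)·0 + (-0.2294)·1 + 0.6882·3 = 1.8353; q_2·v_3 = (-0.3025)·0 + (-0.7715)·1 + (-0.5597)·3 = -2.4506.
u_3 = v_3 − 1.8353·q_1 + 2.4506·q_2 = (0.5217, -0.4696, 0.3652).
‖u_3‖ = 0.7913, so q_3 = (0.6594, -0.5934, 0.4616).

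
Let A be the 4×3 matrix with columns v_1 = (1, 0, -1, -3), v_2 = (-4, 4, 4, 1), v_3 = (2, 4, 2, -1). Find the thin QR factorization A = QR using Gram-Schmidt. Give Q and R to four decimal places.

e_1 = v_1/‖v_1‖ = (1, 0, -1, -3)/3.3166 = (0.3015, 0.0000, -0.3015, -0.9045).
r_{12} = e_1·v_2 = -3.3166.
u_2 = v_2 + 3.3166·e_1 = (-3.0000, 4.0000, 3.0000, -2.0000).
‖u_2‖ = 6.1644, so e_2 = (-0.4867, 0.6489, 0.4867, -0.3244).
r_{13} = e_1·v_3 = 0.9045; r_{23} = e_2·v_3 = 2.9200.
u_3 = v_3 − 0.9045·e_1 − 2.9200·e_2 = (3.1483, 2.1053, 0.8517, 0.7656).
‖u_3‖ = 3.9567, so e_3 = (0.7957, 0.5321, 0.2152, 0.1935).

Q = [[0.3015, -0.4867, 0.7957], [0.0000, 0.6489, 0.5321], [-0.3015, 0.4867, 0.2152], [-0.9045, -0.3244, 0.1935]], R = [[3.3166, -3.3166, 0.9045], [0.0000, 6.1644, 2.9200], [0.0000, 0.0000, 3.9567]]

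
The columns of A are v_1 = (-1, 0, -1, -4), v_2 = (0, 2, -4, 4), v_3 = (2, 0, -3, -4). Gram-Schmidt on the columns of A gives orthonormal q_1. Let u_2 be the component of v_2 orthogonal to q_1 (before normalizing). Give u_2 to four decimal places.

v_1 = (-1, 0, -1, -4); ‖v_1‖ = 4.2426, so q_1 = (-0.2357, 0.0000, -0.2357, -0.9428).
q_1·v_2 = (-0.2357)·0 + 0.0000·2 + (-0.2357)·(-4) + (-0.9428)·4 = -2.8284.
u_2 = v_2 + 2.8284·q_1 = (-0.6667, 2.0000, -4.6667, 1.3333).

u_2 = (-0.6667, 2.0000, -4.6667, 1.3333)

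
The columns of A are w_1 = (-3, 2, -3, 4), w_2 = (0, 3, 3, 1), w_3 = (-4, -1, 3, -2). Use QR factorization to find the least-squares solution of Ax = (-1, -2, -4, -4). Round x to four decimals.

x = (-0.0609, -1.1994, 0.2124)

w_1 = (-3, 2, -3, 4); ‖w_1‖ = 6.1644, so q_1 = (-0.4867, 0.3244, -0.4867, 0.6489).
q_1·w_2 = (-0.4867)·0 + 0.3244·3 + (-0.4867)·3 + 0.6489·1 = 0.1622.
u_2 = w_2 − 0.1622·q_1 = (0.0789, 2.9474, 3.0789, 0.8947).
‖u_2‖ = 4.3559, so q_2 = (0.0181, 0.6766, 0.7068, 0.2054).
q_1·w_3 = (-0.4867)·(-4) + 0.3244·(-1) + (-0.4867)·3 + 0.6489·(-2) = -1.1355; q_2·w_3 = 0.0181·(-4) + 0.6766·(-1) + 0.7068·3 + 0.2054·(-2) = 0.9606.
u_3 = w_3 + 1.1355·q_1 − 0.9606·q_2 = (-4.5700, -1.2816, 1.7684, -1.4605).
‖u_3‖ = 5.2714, so q_3 = (-0.8669, -0.2431, 0.3355, -0.2771).
Qᵀb = (-0.8111, -5.0204, 1.1195).
Back-substitute: x_3 = 1.1195/5.2714 = 0.2124.
x_2 = (-5.0204 − 0.9606·0.2124)/4.3559 = -1.1994.
x_1 = (-0.8111 − 0.1622·(-1.1994) + 1.1355·0.2124)/6.1644 = -0.0609.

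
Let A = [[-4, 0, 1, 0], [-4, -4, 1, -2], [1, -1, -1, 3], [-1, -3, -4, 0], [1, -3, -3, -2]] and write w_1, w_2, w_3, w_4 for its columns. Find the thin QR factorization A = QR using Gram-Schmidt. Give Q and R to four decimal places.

Q = [[-0.6761, 0.3207, -0.3776, 0.0929], [-0.6761, -0.4276, 0.5664, 0.0028], [0.1690, -0.2673, 0.0944, 0.9006], [-0.1690, -0.4811, -0.7237, 0.1069], [0.1690, -0.6414, -0.0629, -0.4109]], R = [[5.9161, 2.5355, -1.3522, 1.5213], [0.0000, 5.3452, 4.0089, 1.3363], [0.0000, 0.0000, 3.1780, -0.7237], [0.0000, 0.0000, 0.0000, 3.5180]]

w_1 = (-4, -4, 1, -1, 1); ‖w_1‖ = 5.9161, so q_1 = (-0.6761, -0.6761, 0.1690, -0.1690, 0.1690).
q_1·w_2 = (-0.6761)·0 + (-0.6761)·(-4) + 0.1690·(-1) + (-0.1690)·(-3) + 0.1690·(-3) = 2.5355.
u_2 = w_2 − 2.5355·q_1 = (1.7143, -2.2857, -1.4286, -2.5714, -3.4286).
‖u_2‖ = 5.3452, so q_2 = (0.3207, -0.4276, -0.2673, -0.4811, -0.6414).
q_1·w_3 = (-0.6761)·1 + (-0.6761)·1 + 0.1690·(-1) + (-0.1690)·(-4) + 0.1690·(-3) = -1.3522; q_2·w_3 = 0.3207·1 + (-0.4276)·1 + (-0.2673)·(-1) + (-0.4811)·(-4) + (-0.6414)·(-3) = 4.0089.
u_3 = w_3 + 1.3522·q_1 − 4.0089·q_2 = (-1.2000, 1.8000, 0.3000, -2.3000, -0.2000).
‖u_3‖ = 3.1780, so q_3 = (-0.3776, 0.5664, 0.0944, -0.7237, -0.0629).
q_1·w_4 = (-0.6761)·0 + (-0.6761)·(-2) + 0.1690·3 + (-0.1690)·0 + 0.1690·(-2) = 1.5213; q_2·w_4 = 0.3207·0 + (-0.4276)·(-2) + (-0.2673)·3 + (-0.4811)·0 + (-0.6414)·(-2) = 1.3363; q_3·w_4 = (-0.3776)·0 + 0.5664·(-2) + 0.0944·3 + (-0.7237)·0 + (-0.0629)·(-2) = -0.7237.
u_4 = w_4 − 1.5213·q_1 − 1.3363·q_2 + 0.7237·q_3 = (0.3267, 0.0099, 3.1683, 0.3762, -1.4455).
‖u_4‖ = 3.5180, so q_4 = (0.0929, 0.0028, 0.9006, 0.1069, -0.4109).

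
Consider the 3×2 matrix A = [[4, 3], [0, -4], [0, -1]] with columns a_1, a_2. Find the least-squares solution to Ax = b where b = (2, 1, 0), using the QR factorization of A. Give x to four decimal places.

x = (0.6765, -0.2353)

a_1 = (4, 0, 0); ‖a_1‖ = 4.0000, so e_1 = (1.0000, 0.0000, 0.0000).
e_1·a_2 = 1.0000·3 + 0.0000·(-4) + 0.0000·(-1) = 3.0000.
u_2 = a_2 − 3.0000·e_1 = (0.0000, -4.0000, -1.0000).
‖u_2‖ = 4.1231, so e_2 = (0.0000, -0.9701, -0.2425).
Qᵀb = (2.0000, -0.9701).
Back-substitute: x_2 = -0.9701/4.1231 = -0.2353.
x_1 = (2.0000 − 3.0000·(-0.2353))/4.0000 = 0.6765.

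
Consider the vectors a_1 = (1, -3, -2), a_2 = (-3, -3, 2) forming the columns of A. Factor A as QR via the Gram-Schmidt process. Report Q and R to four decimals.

Q = [[0.2673, -0.6745], [-0.8018, -0.5518], [-0.5345, 0.4905]], R = [[3.7417, 0.5345], [0.0000, 4.6599]]

a_1 = (1, -3, -2); ‖a_1‖ = 3.7417, so e_1 = (0.2673, -0.8018, -0.5345).
e_1·a_2 = 0.2673·(-3) + (-0.8018)·(-3) + (-0.5345)·2 = 0.5345.
u_2 = a_2 − 0.5345·e_1 = (-3.1429, -2.5714, 2.2857).
‖u_2‖ = 4.6599, so e_2 = (-0.6745, -0.5518, 0.4905).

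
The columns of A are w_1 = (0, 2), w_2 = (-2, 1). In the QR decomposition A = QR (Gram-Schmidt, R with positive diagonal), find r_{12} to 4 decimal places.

q_1 = w_1/‖w_1‖ = (0, 2)/2.0000 = (0.0000, 1.0000).
r_{12} = q_1·w_2 = 1.0000.

r_{12} = 1.0000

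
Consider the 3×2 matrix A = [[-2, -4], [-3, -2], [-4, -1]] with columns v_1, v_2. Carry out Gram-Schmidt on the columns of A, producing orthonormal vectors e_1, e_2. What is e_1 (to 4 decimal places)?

e_1 = (-0.3714, -0.5571, -0.7428)

v_1 = (-2, -3, -4); ‖v_1‖ = 5.3852, so e_1 = (-0.3714, -0.5571, -0.7428).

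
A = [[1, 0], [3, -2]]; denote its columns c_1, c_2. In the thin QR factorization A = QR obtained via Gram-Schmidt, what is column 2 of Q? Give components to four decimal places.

c_1 = (1, 3); ‖c_1‖ = 3.1623, so q_1 = (0.3162, 0.9487).
q_1·c_2 = 0.3162·0 + 0.9487·(-2) = -1.8974.
u_2 = c_2 + 1.8974·q_1 = (0.6000, -0.2000).
‖u_2‖ = 0.6325, so q_2 = (0.9487, -0.3162).

q_2 = (0.9487, -0.3162)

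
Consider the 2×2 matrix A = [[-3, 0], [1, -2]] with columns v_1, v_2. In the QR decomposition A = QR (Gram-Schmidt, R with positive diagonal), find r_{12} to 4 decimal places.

r_{12} = -0.6325

q_1 = v_1/‖v_1‖ = (-3, 1)/3.1623 = (-0.9487, 0.3162).
r_{12} = q_1·v_2 = -0.6325.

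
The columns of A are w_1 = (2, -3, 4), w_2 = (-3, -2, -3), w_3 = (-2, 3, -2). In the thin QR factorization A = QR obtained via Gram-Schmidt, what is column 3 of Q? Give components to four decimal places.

e_1 = w_1/‖w_1‖ = (2, -3, 4)/5.3852 = (0.3714, -0.5571, 0.7428).
r_{12} = e_1·w_2 = -2.2283.
u_2 = w_2 + 2.2283·e_1 = (-2.1724, -3.2414, -1.3448).
‖u_2‖ = 4.1273, so e_2 = (-0.5264, -0.7854, -0.3258).
r_{13} = e_1·w_3 = -3.8996; r_{23} = e_2·w_3 = -0.6517.
u_3 = w_3 + 3.8996·e_1 + 0.6517·e_2 = (-0.8947, 0.3158, 0.6842).
‖u_3‖ = 1.1698, so e_3 = (-0.7649, 0.2700, 0.5849).

e_3 = (-0.7649, 0.2700, 0.5849)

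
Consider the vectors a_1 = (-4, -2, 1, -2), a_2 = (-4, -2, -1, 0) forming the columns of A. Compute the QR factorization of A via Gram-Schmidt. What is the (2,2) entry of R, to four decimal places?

a_1 = (-4, -2, 1, -2); ‖a_1‖ = 5.0000, so q_1 = (-0.8000, -0.4000, 0.2000, -0.4000).
q_1·a_2 = (-0.8000)·(-4) + (-0.4000)·(-2) + 0.2000·(-1) + (-0.4000)·0 = 3.8000.
u_2 = a_2 − 3.8000·q_1 = (-0.9600, -0.4800, -1.7600, 1.5200).
r_{22} = ‖u_2‖ = 2.5612.

r_{22} = 2.5612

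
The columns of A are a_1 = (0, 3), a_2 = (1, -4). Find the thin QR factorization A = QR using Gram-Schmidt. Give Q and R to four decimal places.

a_1 = (0, 3); ‖a_1‖ = 3.0000, so q_1 = (0.0000, 1.0000).
q_1·a_2 = 0.0000·1 + 1.0000·(-4) = -4.0000.
u_2 = a_2 + 4.0000·q_1 = (1.0000, 0.0000).
‖u_2‖ = 1.0000, so q_2 = (1.0000, 0.0000).

Q = [[0.0000, 1.0000], [1.0000, 0.0000]], R = [[3.0000, -4.0000], [0.0000, 1.0000]]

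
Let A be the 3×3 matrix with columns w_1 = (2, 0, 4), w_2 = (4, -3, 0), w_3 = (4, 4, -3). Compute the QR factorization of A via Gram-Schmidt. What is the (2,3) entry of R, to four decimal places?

r_{23} = 1.1994

w_1 = (2, 0, 4); ‖w_1‖ = 4.4721, so e_1 = (0.4472, 0.0000, 0.8944).
e_1·w_2 = 0.4472·4 + 0.0000·(-3) + 0.8944·0 = 1.7889.
u_2 = w_2 − 1.7889·e_1 = (3.2000, -3.0000, -1.6000).
‖u_2‖ = 4.6690, so e_2 = (0.6854, -0.6425, -0.3427).
r_{23} = e_2·w_3 = 1.1994.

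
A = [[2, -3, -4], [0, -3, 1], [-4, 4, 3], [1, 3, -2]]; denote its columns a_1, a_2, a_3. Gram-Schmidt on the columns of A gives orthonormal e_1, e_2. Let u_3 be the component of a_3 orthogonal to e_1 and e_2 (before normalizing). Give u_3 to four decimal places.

u_3 = (-2.1310, 0.4299, -1.1181, -0.2103)

a_1 = (2, 0, -4, 1); ‖a_1‖ = 4.5826, so e_1 = (0.4364, 0.0000, -0.8729, 0.2182).
e_1·a_2 = 0.4364·(-3) + 0.0000·(-3) + (-0.8729)·4 + 0.2182·3 = -4.1461.
u_2 = a_2 + 4.1461·e_1 = (-1.1905, -3.0000, 0.3810, 3.9048).
‖u_2‖ = 5.0803, so e_2 = (-0.2343, -0.5905, 0.0750, 0.7686).
e_1·a_3 = 0.4364·(-4) + 0.0000·1 + (-0.8729)·3 + 0.2182·(-2) = -4.8008; e_2·a_3 = (-0.2343)·(-4) + (-0.5905)·1 + 0.0750·3 + 0.7686·(-2) = -0.9654.
u_3 = a_3 + 4.8008·e_1 + 0.9654·e_2 = (-2.1310, 0.4299, -1.1181, -0.2103).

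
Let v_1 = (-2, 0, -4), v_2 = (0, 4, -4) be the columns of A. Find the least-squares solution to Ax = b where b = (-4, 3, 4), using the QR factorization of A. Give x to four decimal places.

e_1 = v_1/‖v_1‖ = (-2, 0, -4)/4.4721 = (-0.4472, 0.0000, -0.8944).
r_{12} = e_1·v_2 = 3.5777.
u_2 = v_2 − 3.5777·e_1 = (1.6000, 4.0000, -0.8000).
‖u_2‖ = 4.3818, so e_2 = (0.3651, 0.9129, -0.1826).
Qᵀb = (-1.7889, 0.5477).
Back-substitute: x_2 = 0.5477/4.3818 = 0.1250.
x_1 = (-1.7889 − 3.5777·0.1250)/4.4721 = -0.5000.

x = (-0.5000, 0.1250)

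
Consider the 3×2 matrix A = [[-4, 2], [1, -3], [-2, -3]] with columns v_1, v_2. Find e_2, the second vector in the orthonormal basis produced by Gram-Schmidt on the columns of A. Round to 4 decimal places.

e_1 = v_1/‖v_1‖ = (-4, 1, -2)/4.5826 = (-0.8729, 0.2182, -0.4364).
r_{12} = e_1·v_2 = -1.0911.
u_2 = v_2 + 1.0911·e_1 = (1.0476, -2.7619, -3.4762).
‖u_2‖ = 4.5617, so e_2 = (0.2297, -0.6054, -0.7620).

e_2 = (0.2297, -0.6054, -0.7620)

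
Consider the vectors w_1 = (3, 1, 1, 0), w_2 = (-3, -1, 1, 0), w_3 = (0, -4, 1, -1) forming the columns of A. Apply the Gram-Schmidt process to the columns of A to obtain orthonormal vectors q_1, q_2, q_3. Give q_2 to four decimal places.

q_2 = (-0.2860, -0.0953, 0.9535, 0.0000)

q_1 = w_1/‖w_1‖ = (3, 1, 1, 0)/3.3166 = (0.9045, 0.3015, 0.3015, 0.0000).
r_{12} = q_1·w_2 = -2.7136.
u_2 = w_2 + 2.7136·q_1 = (-0.5455, -0.1818, 1.8182, 0.0000).
‖u_2‖ = 1.9069, so q_2 = (-0.2860, -0.0953, 0.9535, 0.0000).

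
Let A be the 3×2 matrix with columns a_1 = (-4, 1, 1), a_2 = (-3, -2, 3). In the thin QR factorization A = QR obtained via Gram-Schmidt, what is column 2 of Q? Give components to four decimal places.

e_1 = a_1/‖a_1‖ = (-4, 1, 1)/4.2426 = (-0.9428, 0.2357, 0.2357).
r_{12} = e_1·a_2 = 3.0641.
u_2 = a_2 − 3.0641·e_1 = (-0.1111, -2.7222, 2.2778).
‖u_2‖ = 3.5512, so e_2 = (-0.0313, -0.7666, 0.6414).

e_2 = (-0.0313, -0.7666, 0.6414)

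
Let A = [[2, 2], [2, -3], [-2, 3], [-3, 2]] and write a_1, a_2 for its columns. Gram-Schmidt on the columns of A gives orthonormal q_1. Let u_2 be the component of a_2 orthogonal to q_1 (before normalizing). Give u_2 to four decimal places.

u_2 = (3.3333, -1.6667, 1.6667, 0.0000)

q_1 = a_1/‖a_1‖ = (2, 2, -2, -3)/4.5826 = (0.4364, 0.4364, -0.4364, -0.6547).
r_{12} = q_1·a_2 = -3.0551.
u_2 = a_2 + 3.0551·q_1 = (3.3333, -1.6667, 1.6667, 0.0000).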